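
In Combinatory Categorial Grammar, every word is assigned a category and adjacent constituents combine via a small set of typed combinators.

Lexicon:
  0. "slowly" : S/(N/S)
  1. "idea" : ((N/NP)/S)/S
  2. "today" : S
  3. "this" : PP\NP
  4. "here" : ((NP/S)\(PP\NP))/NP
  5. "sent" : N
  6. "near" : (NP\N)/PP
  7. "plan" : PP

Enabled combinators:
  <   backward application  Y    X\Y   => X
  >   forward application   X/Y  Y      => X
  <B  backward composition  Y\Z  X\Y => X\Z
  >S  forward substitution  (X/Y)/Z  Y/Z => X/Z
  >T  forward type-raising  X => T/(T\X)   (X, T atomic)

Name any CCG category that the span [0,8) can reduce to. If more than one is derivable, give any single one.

S

[0,8] S   >
  [0,1] "slowly" : S/(N/S)
  [1,8] N/S   >S
    [1,3] (N/NP)/S   >
      [1,2] "idea" : ((N/NP)/S)/S
      [2,3] "today" : S
    [3,8] NP/S   <
      [3,4] "this" : PP\NP
      [4,8] (NP/S)\(PP\NP)   >
        [4,5] "here" : ((NP/S)\(PP\NP))/NP
        [5,8] NP   <
          [5,6] "sent" : N
          [6,8] NP\N   >
            [6,7] "near" : (NP\N)/PP
            [7,8] "plan" : PP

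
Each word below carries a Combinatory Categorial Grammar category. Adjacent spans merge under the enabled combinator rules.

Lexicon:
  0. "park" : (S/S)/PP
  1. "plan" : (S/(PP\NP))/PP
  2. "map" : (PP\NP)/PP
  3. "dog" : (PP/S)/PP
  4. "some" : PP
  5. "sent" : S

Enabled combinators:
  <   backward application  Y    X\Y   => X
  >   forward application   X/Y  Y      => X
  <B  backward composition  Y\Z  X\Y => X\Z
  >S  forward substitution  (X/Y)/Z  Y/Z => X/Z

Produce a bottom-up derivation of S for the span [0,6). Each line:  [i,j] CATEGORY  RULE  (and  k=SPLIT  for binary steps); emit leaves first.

[0,6] S   >
  [0,3] S/PP   >S
    [0,1] "park" : (S/S)/PP
    [1,3] S/PP   >S
      [1,2] "plan" : (S/(PP\NP))/PP
      [2,3] "map" : (PP\NP)/PP
  [3,6] PP   >
    [3,5] PP/S   >
      [3,4] "dog" : (PP/S)/PP
      [4,5] "some" : PP
    [5,6] "sent" : S

[0,1] (S/S)/PP  lex  "park"
[1,2] (S/(PP\NP))/PP  lex  "plan"
[2,3] (PP\NP)/PP  lex  "map"
[1,3] S/PP  >S  k=2
[0,3] S/PP  >S  k=1
[3,4] (PP/S)/PP  lex  "dog"
[4,5] PP  lex  "some"
[3,5] PP/S  >  k=4
[5,6] S  lex  "sent"
[3,6] PP  >  k=5
[0,6] S  >  k=3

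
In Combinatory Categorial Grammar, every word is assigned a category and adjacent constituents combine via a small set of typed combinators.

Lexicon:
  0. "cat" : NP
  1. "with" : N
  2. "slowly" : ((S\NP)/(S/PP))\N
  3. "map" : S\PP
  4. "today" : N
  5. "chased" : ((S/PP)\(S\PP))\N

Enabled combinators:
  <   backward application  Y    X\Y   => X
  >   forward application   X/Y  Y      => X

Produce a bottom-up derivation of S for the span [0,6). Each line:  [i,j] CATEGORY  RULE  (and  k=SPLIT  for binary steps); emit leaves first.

[0,1] NP  lex  "cat"
[1,2] N  lex  "with"
[2,3] ((S\NP)/(S/PP))\N  lex  "slowly"
[1,3] (S\NP)/(S/PP)  <  k=2
[3,4] S\PP  lex  "map"
[4,5] N  lex  "today"
[5,6] ((S/PP)\(S\PP))\N  lex  "chased"
[4,6] (S/PP)\(S\PP)  <  k=5
[3,6] S/PP  <  k=4
[1,6] S\NP  >  k=3
[0,6] S  <  k=1

[0,6] S   <
  [0,1] "cat" : NP
  [1,6] S\NP   >
    [1,3] (S\NP)/(S/PP)   <
      [1,2] "with" : N
      [2,3] "slowly" : ((S\NP)/(S/PP))\N
    [3,6] S/PP   <
      [3,4] "map" : S\PP
      [4,6] (S/PP)\(S\PP)   <
        [4,5] "today" : N
        [5,6] "chased" : ((S/PP)\(S\PP))\N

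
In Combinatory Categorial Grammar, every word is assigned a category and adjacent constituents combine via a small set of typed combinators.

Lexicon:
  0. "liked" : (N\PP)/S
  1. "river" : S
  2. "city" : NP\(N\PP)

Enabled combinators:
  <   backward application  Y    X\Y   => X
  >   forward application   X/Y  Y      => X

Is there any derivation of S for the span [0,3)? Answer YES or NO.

NO

(N\PP)/S S NP\(N\PP)
CKY chart[0,3] = {NP}; S ∉ chart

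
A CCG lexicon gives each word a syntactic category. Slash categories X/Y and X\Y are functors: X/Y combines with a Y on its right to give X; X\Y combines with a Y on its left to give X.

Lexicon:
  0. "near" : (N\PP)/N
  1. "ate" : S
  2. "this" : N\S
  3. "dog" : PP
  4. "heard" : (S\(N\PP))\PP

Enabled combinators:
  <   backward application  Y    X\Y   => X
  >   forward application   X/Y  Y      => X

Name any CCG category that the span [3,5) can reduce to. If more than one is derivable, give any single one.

[0,5] S   <
  [0,3] N\PP   >
    [0,1] "near" : (N\PP)/N
    [1,3] N   <
      [1,2] "ate" : S
      [2,3] "this" : N\S
  [3,5] S\(N\PP)   <
    [3,4] "dog" : PP
    [4,5] "heard" : (S\(N\PP))\PP

S\(N\PP)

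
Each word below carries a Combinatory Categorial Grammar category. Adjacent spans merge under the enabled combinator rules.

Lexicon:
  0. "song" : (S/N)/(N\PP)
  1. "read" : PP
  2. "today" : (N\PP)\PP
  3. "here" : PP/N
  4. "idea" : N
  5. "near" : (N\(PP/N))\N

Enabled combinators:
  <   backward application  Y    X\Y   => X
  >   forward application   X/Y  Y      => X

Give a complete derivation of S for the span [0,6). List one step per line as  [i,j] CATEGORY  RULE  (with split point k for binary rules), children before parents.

[0,1] (S/N)/(N\PP)  lex  "song"
[1,2] PP  lex  "read"
[2,3] (N\PP)\PP  lex  "today"
[1,3] N\PP  <  k=2
[0,3] S/N  >  k=1
[3,4] PP/N  lex  "here"
[4,5] N  lex  "idea"
[5,6] (N\(PP/N))\N  lex  "near"
[4,6] N\(PP/N)  <  k=5
[3,6] N  <  k=4
[0,6] S  >  k=3

[0,6] S   >
  [0,3] S/N   >
    [0,1] "song" : (S/N)/(N\PP)
    [1,3] N\PP   <
      [1,2] "read" : PP
      [2,3] "today" : (N\PP)\PP
  [3,6] N   <
    [3,4] "here" : PP/N
    [4,6] N\(PP/N)   <
      [4,5] "idea" : N
      [5,6] "near" : (N\(PP/N))\N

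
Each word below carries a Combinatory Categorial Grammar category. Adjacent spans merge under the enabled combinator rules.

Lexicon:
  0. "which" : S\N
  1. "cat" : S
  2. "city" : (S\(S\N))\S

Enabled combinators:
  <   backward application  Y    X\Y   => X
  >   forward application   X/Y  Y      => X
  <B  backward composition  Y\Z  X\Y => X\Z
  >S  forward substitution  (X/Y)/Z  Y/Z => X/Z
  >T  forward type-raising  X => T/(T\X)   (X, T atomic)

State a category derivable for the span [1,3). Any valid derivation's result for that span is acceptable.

S\(S\N)

[0,3] S   <
  [0,1] "which" : S\N
  [1,3] S\(S\N)   <
    [1,2] "cat" : S
    [2,3] "city" : (S\(S\N))\S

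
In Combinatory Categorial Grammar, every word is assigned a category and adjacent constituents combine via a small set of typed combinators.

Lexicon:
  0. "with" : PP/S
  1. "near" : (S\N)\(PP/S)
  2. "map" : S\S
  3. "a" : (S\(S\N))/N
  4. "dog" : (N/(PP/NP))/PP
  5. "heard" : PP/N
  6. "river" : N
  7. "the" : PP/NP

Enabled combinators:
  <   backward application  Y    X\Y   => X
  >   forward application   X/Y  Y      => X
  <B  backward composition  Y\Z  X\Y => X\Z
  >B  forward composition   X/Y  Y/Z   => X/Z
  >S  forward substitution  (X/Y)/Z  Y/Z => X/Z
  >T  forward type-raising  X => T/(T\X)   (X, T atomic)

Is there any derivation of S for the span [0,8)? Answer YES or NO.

[0,8] S   <
  [0,3] S\N   <B
    [0,2] S\N   <
      [0,1] "with" : PP/S
      [1,2] "near" : (S\N)\(PP/S)
    [2,3] "map" : S\S
  [3,8] S\(S\N)   >
    [3,4] "a" : (S\(S\N))/N
    [4,8] N   >
      [4,7] N/(PP/NP)   >
        [4,5] "dog" : (N/(PP/NP))/PP
        [5,7] PP   >
          [5,6] "heard" : PP/N
          [6,7] "river" : N
      [7,8] "the" : PP/NP

YES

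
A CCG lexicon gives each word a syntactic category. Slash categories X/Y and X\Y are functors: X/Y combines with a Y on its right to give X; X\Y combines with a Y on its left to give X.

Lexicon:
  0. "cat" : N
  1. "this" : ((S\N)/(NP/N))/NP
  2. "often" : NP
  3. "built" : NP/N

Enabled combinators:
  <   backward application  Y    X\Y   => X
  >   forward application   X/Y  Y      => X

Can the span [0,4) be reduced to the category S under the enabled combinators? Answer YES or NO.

[0,4] S   <
  [0,1] "cat" : N
  [1,4] S\N   >
    [1,3] (S\N)/(NP/N)   >
      [1,2] "this" : ((S\N)/(NP/N))/NP
      [2,3] "often" : NP
    [3,4] "built" : NP/N

YES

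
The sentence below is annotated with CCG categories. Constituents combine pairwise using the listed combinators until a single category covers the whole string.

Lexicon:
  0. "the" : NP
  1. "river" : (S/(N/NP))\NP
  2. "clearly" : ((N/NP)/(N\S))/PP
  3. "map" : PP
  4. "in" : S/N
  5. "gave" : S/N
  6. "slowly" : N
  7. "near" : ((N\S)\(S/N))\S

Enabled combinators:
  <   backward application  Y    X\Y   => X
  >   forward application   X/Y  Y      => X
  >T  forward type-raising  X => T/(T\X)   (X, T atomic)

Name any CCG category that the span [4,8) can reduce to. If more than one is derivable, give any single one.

[0,8] S   >
  [0,2] S/(N/NP)   <
    [0,1] "the" : NP
    [1,2] "river" : (S/(N/NP))\NP
  [2,8] N/NP   >
    [2,4] (N/NP)/(N\S)   >
      [2,3] "clearly" : ((N/NP)/(N\S))/PP
      [3,4] "map" : PP
    [4,8] N\S   <
      [4,5] "in" : S/N
      [5,8] (N\S)\(S/N)   <
        [5,7] S   >
          [5,6] "gave" : S/N
          [6,7] "slowly" : N
        [7,8] "near" : ((N\S)\(S/N))\S

N\S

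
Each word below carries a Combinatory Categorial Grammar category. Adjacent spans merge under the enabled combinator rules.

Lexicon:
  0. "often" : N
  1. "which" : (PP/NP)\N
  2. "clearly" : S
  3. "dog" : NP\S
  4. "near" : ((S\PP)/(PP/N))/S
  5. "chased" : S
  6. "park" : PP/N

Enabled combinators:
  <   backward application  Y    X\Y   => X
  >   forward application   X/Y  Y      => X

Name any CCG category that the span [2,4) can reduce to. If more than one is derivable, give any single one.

[0,7] S   <
  [0,4] PP   >
    [0,2] PP/NP   <
      [0,1] "often" : N
      [1,2] "which" : (PP/NP)\N
    [2,4] NP   <
      [2,3] "clearly" : S
      [3,4] "dog" : NP\S
  [4,7] S\PP   >
    [4,6] (S\PP)/(PP/N)   >
      [4,5] "near" : ((S\PP)/(PP/N))/S
      [5,6] "chased" : S
    [6,7] "park" : PP/N

NP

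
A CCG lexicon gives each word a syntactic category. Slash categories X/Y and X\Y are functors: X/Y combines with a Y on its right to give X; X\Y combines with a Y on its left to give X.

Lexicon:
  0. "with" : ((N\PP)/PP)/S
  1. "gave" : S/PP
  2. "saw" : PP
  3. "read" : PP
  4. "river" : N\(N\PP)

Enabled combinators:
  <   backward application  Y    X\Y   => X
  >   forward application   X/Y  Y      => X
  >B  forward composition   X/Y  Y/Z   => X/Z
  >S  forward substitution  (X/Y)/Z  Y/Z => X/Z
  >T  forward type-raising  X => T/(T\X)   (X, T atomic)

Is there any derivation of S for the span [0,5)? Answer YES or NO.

NO

((N\PP)/PP)/S S/PP PP PP N\(N\PP)
CKY chart[0,5] = {N, N/(N\N), NP/(NP\N), PP/(PP\N), S/(S\N)}; S ∉ chart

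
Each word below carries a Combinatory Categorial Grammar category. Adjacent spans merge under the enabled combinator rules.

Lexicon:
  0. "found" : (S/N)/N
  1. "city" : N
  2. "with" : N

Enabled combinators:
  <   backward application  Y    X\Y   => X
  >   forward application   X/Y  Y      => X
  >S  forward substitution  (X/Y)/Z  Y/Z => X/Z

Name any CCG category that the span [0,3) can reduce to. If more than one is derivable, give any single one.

[0,3] S   >
  [0,2] S/N   >
    [0,1] "found" : (S/N)/N
    [1,2] "city" : N
  [2,3] "with" : N

S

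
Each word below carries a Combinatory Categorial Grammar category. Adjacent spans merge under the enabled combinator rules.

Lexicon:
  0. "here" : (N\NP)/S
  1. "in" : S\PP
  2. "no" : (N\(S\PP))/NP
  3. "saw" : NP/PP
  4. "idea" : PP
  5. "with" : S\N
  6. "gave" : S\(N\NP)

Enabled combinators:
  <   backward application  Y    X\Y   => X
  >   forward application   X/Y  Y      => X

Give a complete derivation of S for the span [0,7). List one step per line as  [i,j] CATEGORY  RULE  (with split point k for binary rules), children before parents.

[0,1] (N\NP)/S  lex  "here"
[1,2] S\PP  lex  "in"
[2,3] (N\(S\PP))/NP  lex  "no"
[3,4] NP/PP  lex  "saw"
[4,5] PP  lex  "idea"
[3,5] NP  >  k=4
[2,5] N\(S\PP)  >  k=3
[1,5] N  <  k=2
[5,6] S\N  lex  "with"
[1,6] S  <  k=5
[0,6] N\NP  >  k=1
[6,7] S\(N\NP)  lex  "gave"
[0,7] S  <  k=6

[0,7] S   <
  [0,6] N\NP   >
    [0,1] "here" : (N\NP)/S
    [1,6] S   <
      [1,5] N   <
        [1,2] "in" : S\PP
        [2,5] N\(S\PP)   >
          [2,3] "no" : (N\(S\PP))/NP
          [3,5] NP   >
            [3,4] "saw" : NP/PP
            [4,5] "idea" : PP
      [5,6] "with" : S\N
  [6,7] "gave" : S\(N\NP)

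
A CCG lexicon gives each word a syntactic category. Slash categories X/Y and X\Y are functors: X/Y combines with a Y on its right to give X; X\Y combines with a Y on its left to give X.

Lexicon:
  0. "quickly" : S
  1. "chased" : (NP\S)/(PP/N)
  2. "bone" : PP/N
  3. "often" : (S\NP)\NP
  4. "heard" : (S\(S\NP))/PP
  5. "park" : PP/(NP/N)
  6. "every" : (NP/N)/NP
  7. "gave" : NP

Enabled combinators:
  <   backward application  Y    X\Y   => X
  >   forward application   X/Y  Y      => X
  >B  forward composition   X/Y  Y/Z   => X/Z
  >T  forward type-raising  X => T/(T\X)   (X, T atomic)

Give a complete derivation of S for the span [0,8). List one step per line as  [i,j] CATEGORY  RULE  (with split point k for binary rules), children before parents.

[0,8] S   <
  [0,4] S\NP   <
    [0,3] NP   <
      [0,1] "quickly" : S
      [1,3] NP\S   >
        [1,2] "chased" : (NP\S)/(PP/N)
        [2,3] "bone" : PP/N
    [3,4] "often" : (S\NP)\NP
  [4,8] S\(S\NP)   >
    [4,5] "heard" : (S\(S\NP))/PP
    [5,8] PP   >
      [5,6] "park" : PP/(NP/N)
      [6,8] NP/N   >
        [6,7] "every" : (NP/N)/NP
        [7,8] "gave" : NP

[0,1] S  lex  "quickly"
[1,2] (NP\S)/(PP/N)  lex  "chased"
[2,3] PP/N  lex  "bone"
[1,3] NP\S  >  k=2
[0,3] NP  <  k=1
[3,4] (S\NP)\NP  lex  "often"
[0,4] S\NP  <  k=3
[4,5] (S\(S\NP))/PP  lex  "heard"
[5,6] PP/(NP/N)  lex  "park"
[6,7] (NP/N)/NP  lex  "every"
[7,8] NP  lex  "gave"
[6,8] NP/N  >  k=7
[5,8] PP  >  k=6
[4,8] S\(S\NP)  >  k=5
[0,8] S  <  k=4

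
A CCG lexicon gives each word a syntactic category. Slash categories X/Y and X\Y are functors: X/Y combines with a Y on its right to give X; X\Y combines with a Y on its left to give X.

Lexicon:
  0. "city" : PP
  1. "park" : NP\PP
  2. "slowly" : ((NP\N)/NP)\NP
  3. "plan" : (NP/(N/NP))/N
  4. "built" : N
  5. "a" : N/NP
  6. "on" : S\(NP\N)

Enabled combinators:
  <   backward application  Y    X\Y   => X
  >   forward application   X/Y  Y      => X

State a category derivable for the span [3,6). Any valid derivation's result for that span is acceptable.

[0,7] S   <
  [0,6] NP\N   >
    [0,3] (NP\N)/NP   <
      [0,2] NP   <
        [0,1] "city" : PP
        [1,2] "park" : NP\PP
      [2,3] "slowly" : ((NP\N)/NP)\NP
    [3,6] NP   >
      [3,5] NP/(N/NP)   >
        [3,4] "plan" : (NP/(N/NP))/N
        [4,5] "built" : N
      [5,6] "a" : N/NP
  [6,7] "on" : S\(NP\N)

NP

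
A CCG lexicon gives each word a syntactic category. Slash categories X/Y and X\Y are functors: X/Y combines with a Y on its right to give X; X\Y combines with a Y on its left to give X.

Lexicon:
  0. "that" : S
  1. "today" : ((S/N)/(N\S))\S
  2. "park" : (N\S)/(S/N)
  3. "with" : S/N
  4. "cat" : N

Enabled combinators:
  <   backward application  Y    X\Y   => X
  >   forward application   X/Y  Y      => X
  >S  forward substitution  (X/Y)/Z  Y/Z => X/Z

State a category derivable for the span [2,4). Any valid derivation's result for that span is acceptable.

[0,5] S   >
  [0,4] S/N   >
    [0,2] (S/N)/(N\S)   <
      [0,1] "that" : S
      [1,2] "today" : ((S/N)/(N\S))\S
    [2,4] N\S   >
      [2,3] "park" : (N\S)/(S/N)
      [3,4] "with" : S/N
  [4,5] "cat" : N

N\S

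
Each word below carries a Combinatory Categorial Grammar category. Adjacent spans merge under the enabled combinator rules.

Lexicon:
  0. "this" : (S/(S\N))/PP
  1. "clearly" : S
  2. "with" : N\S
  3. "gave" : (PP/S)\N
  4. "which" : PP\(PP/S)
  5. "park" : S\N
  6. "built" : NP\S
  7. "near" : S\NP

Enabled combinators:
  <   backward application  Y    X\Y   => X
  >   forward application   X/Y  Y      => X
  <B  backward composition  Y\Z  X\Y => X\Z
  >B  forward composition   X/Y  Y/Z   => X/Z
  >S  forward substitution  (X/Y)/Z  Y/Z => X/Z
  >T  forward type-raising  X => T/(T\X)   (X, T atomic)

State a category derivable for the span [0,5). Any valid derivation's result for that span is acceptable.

[0,8] S   >
  [0,5] S/(S\N)   >
    [0,1] "this" : (S/(S\N))/PP
    [1,5] PP   <
      [1,3] N   <
        [1,2] "clearly" : S
        [2,3] "with" : N\S
      [3,5] PP\N   <B
        [3,4] "gave" : (PP/S)\N
        [4,5] "which" : PP\(PP/S)
  [5,8] S\N   <B
    [5,6] "park" : S\N
    [6,8] S\S   <B
      [6,7] "built" : NP\S
      [7,8] "near" : S\NP

S/(S\N)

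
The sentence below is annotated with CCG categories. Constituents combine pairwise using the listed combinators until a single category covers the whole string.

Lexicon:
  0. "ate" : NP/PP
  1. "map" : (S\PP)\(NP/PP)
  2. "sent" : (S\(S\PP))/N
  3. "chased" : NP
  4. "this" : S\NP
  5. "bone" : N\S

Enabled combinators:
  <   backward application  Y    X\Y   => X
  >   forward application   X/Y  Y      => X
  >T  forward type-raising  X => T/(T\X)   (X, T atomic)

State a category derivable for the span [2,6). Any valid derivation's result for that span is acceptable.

[0,6] S   <
  [0,2] S\PP   <
    [0,1] "ate" : NP/PP
    [1,2] "map" : (S\PP)\(NP/PP)
  [2,6] S\(S\PP)   >
    [2,3] "sent" : (S\(S\PP))/N
    [3,6] N   <
      [3,5] S   <
        [3,4] "chased" : NP
        [4,5] "this" : S\NP
      [5,6] "bone" : N\S

S\(S\PP)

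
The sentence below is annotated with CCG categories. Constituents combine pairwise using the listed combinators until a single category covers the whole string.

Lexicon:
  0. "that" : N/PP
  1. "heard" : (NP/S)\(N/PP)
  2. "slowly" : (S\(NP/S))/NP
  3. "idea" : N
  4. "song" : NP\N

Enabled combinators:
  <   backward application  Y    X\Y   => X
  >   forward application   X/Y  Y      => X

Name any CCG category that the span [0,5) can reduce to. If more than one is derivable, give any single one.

[0,5] S   <
  [0,2] NP/S   <
    [0,1] "that" : N/PP
    [1,2] "heard" : (NP/S)\(N/PP)
  [2,5] S\(NP/S)   >
    [2,3] "slowly" : (S\(NP/S))/NP
    [3,5] NP   <
      [3,4] "idea" : N
      [4,5] "song" : NP\N

S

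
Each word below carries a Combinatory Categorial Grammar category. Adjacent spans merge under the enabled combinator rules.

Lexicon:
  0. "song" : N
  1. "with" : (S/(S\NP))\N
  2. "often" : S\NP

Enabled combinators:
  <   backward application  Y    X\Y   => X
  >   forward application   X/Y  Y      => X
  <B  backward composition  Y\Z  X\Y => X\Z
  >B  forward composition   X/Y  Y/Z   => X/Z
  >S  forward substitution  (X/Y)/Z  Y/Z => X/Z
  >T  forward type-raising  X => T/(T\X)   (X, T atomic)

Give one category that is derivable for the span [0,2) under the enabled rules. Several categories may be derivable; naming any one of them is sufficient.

[0,3] S   >
  [0,2] S/(S\NP)   <
    [0,1] "song" : N
    [1,2] "with" : (S/(S\NP))\N
  [2,3] "often" : S\NP

S/(S\NP)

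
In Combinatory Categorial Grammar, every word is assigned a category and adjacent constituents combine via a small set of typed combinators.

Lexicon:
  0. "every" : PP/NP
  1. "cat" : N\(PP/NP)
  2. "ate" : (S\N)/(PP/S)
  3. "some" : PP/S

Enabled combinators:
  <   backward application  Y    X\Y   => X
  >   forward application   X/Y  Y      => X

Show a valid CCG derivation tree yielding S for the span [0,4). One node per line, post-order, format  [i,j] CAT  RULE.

[0,1] PP/NP  lex  "every"
[1,2] N\(PP/NP)  lex  "cat"
[0,2] N  <  k=1
[2,3] (S\N)/(PP/S)  lex  "ate"
[3,4] PP/S  lex  "some"
[2,4] S\N  >  k=3
[0,4] S  <  k=2

[0,4] S   <
  [0,2] N   <
    [0,1] "every" : PP/NP
    [1,2] "cat" : N\(PP/NP)
  [2,4] S\N   >
    [2,3] "ate" : (S\N)/(PP/S)
    [3,4] "some" : PP/S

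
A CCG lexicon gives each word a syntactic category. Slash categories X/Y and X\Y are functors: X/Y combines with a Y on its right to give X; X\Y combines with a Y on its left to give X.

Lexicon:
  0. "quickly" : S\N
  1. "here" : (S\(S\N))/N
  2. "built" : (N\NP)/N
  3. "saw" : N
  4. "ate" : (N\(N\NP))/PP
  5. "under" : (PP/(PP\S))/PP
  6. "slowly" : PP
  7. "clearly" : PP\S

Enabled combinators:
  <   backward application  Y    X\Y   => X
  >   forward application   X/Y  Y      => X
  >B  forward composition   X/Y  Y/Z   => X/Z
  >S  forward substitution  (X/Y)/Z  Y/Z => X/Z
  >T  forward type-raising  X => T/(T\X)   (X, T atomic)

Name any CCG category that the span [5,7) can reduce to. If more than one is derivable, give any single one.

[0,8] S   <
  [0,1] "quickly" : S\N
  [1,8] S\(S\N)   >
    [1,2] "here" : (S\(S\N))/N
    [2,8] N   <
      [2,4] N\NP   >
        [2,3] "built" : (N\NP)/N
        [3,4] "saw" : N
      [4,8] N\(N\NP)   >
        [4,5] "ate" : (N\(N\NP))/PP
        [5,8] PP   >
          [5,7] PP/(PP\S)   >
            [5,6] "under" : (PP/(PP\S))/PP
            [6,7] "slowly" : PP
          [7,8] "clearly" : PP\S

PP/(PP\S)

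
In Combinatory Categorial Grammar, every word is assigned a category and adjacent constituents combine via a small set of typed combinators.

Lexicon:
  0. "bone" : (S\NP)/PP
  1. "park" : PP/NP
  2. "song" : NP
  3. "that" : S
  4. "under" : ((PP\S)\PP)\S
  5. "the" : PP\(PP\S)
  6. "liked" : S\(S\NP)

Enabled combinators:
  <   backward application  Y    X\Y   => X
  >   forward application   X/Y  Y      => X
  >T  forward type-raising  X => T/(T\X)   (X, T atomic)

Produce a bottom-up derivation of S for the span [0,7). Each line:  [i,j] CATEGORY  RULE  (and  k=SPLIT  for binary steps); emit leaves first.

[0,1] (S\NP)/PP  lex  "bone"
[1,2] PP/NP  lex  "park"
[2,3] NP  lex  "song"
[1,3] PP  >  k=2
[3,4] S  lex  "that"
[4,5] ((PP\S)\PP)\S  lex  "under"
[3,5] (PP\S)\PP  <  k=4
[1,5] PP\S  <  k=3
[5,6] PP\(PP\S)  lex  "the"
[1,6] PP  <  k=5
[0,6] S\NP  >  k=1
[6,7] S\(S\NP)  lex  "liked"
[0,7] S  <  k=6

[0,7] S   <
  [0,6] S\NP   >
    [0,1] "bone" : (S\NP)/PP
    [1,6] PP   <
      [1,5] PP\S   <
        [1,3] PP   >
          [1,2] "park" : PP/NP
          [2,3] "song" : NP
        [3,5] (PP\S)\PP   <
          [3,4] "that" : S
          [4,5] "under" : ((PP\S)\PP)\S
      [5,6] "the" : PP\(PP\S)
  [6,7] "liked" : S\(S\NP)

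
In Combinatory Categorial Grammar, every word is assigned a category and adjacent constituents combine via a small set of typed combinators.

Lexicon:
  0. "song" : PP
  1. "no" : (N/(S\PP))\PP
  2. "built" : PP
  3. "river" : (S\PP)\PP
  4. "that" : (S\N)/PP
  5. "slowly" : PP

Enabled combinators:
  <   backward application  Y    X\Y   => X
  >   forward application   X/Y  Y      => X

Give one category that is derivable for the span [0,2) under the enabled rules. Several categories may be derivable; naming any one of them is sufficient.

N/(S\PP)

[0,6] S   <
  [0,4] N   >
    [0,2] N/(S\PP)   <
      [0,1] "song" : PP
      [1,2] "no" : (N/(S\PP))\PP
    [2,4] S\PP   <
      [2,3] "built" : PP
      [3,4] "river" : (S\PP)\PP
  [4,6] S\N   >
    [4,5] "that" : (S\N)/PP
    [5,6] "slowly" : PP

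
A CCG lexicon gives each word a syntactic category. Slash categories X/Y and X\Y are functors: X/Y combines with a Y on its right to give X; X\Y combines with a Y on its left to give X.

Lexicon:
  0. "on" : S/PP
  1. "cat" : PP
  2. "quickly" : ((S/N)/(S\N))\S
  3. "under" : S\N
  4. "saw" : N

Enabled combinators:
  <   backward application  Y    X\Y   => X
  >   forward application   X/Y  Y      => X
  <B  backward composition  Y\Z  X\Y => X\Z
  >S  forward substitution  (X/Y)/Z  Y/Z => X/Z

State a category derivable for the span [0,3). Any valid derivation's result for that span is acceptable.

(S/N)/(S\N)

[0,5] S   >
  [0,4] S/N   >
    [0,3] (S/N)/(S\N)   <
      [0,2] S   >
        [0,1] "on" : S/PP
        [1,2] "cat" : PP
      [2,3] "quickly" : ((S/N)/(S\N))\S
    [3,4] "under" : S\N
  [4,5] "saw" : N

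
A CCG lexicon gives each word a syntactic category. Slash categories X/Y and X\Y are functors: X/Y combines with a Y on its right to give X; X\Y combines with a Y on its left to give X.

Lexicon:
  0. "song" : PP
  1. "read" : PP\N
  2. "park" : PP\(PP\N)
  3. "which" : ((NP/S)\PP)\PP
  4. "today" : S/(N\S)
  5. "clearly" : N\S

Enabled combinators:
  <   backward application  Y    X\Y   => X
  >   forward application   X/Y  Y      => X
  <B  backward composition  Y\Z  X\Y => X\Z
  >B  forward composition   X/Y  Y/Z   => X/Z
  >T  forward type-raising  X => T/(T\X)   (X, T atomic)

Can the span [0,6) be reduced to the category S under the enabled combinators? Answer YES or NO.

PP PP\N PP\(PP\N) ((NP/S)\PP)\PP S/(N\S) N\S
CKY chart[0,6] = {N/(N\NP), NP, NP/(NP\NP), NP/(S\S), PP/(PP\NP), S/(S\NP)}; S ∉ chart

NO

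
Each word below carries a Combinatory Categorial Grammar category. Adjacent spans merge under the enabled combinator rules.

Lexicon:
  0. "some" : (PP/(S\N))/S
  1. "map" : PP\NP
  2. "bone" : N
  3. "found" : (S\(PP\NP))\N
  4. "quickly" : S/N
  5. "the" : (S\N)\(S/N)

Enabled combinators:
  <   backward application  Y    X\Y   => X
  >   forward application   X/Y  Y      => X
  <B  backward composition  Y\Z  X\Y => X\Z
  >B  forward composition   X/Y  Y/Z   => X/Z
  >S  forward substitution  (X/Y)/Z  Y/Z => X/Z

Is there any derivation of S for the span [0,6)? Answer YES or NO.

(PP/(S\N))/S PP\NP N (S\(PP\NP))\N S/N (S\N)\(S/N)
CKY chart[0,6] = {PP}; S ∉ chart

NO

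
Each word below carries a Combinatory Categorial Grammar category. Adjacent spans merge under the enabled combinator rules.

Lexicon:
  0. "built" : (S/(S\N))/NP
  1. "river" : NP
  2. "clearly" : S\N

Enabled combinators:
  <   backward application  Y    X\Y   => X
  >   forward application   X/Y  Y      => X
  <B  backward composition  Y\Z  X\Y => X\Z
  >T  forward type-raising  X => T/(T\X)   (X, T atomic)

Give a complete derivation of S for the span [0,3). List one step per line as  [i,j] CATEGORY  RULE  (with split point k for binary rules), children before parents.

[0,1] (S/(S\N))/NP  lex  "built"
[1,2] NP  lex  "river"
[0,2] S/(S\N)  >  k=1
[2,3] S\N  lex  "clearly"
[0,3] S  >  k=2

[0,3] S   >
  [0,2] S/(S\N)   >
    [0,1] "built" : (S/(S\N))/NP
    [1,2] "river" : NP
  [2,3] "clearly" : S\N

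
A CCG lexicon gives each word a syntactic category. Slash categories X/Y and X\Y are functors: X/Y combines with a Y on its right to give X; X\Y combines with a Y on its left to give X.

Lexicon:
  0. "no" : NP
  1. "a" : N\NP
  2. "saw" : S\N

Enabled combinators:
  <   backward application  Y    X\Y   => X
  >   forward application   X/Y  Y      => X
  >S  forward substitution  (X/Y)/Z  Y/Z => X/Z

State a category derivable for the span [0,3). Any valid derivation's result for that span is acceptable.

[0,3] S   <
  [0,2] N   <
    [0,1] "no" : NP
    [1,2] "a" : N\NP
  [2,3] "saw" : S\N

S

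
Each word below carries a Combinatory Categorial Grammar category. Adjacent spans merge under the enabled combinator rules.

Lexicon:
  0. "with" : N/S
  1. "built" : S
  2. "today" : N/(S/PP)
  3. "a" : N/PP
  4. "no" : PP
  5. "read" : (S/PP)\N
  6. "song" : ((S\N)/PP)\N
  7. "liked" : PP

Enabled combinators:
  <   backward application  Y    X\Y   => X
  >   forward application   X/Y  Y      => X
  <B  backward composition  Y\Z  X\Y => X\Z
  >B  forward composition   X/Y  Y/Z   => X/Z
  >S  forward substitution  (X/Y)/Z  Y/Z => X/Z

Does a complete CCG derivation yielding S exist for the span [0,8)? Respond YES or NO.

YES

[0,8] S   <
  [0,2] N   >
    [0,1] "with" : N/S
    [1,2] "built" : S
  [2,8] S\N   >
    [2,7] (S\N)/PP   <
      [2,6] N   >
        [2,3] "today" : N/(S/PP)
        [3,6] S/PP   <
          [3,5] N   >
            [3,4] "a" : N/PP
            [4,5] "no" : PP
          [5,6] "read" : (S/PP)\N
      [6,7] "song" : ((S\N)/PP)\N
    [7,8] "liked" : PP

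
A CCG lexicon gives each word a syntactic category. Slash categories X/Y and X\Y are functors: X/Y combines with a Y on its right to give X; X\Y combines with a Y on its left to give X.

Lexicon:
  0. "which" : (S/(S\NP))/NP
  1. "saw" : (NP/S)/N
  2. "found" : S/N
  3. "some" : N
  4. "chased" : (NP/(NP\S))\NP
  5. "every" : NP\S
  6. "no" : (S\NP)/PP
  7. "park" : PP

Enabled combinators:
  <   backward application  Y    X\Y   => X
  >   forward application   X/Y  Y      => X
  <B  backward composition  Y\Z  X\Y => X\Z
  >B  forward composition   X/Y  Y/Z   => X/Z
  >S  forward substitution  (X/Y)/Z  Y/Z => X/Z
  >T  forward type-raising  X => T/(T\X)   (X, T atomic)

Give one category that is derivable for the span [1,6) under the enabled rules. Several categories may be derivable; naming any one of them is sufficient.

[0,8] S   >
  [0,6] S/(S\NP)   >
    [0,1] "which" : (S/(S\NP))/NP
    [1,6] NP   >
      [1,5] NP/(NP\S)   <
        [1,4] NP   >
          [1,3] NP/N   >S
            [1,2] "saw" : (NP/S)/N
            [2,3] "found" : S/N
          [3,4] "some" : N
        [4,5] "chased" : (NP/(NP\S))\NP
      [5,6] "every" : NP\S
  [6,8] S\NP   >
    [6,7] "no" : (S\NP)/PP
    [7,8] "park" : PP

NP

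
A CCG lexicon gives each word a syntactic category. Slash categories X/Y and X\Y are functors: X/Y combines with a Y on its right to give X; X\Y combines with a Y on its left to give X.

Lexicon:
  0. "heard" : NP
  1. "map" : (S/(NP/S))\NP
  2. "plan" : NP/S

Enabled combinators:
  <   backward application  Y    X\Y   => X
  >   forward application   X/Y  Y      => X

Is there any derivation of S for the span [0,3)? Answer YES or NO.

YES

[0,3] S   >
  [0,2] S/(NP/S)   <
    [0,1] "heard" : NP
    [1,2] "map" : (S/(NP/S))\NP
  [2,3] "plan" : NP/S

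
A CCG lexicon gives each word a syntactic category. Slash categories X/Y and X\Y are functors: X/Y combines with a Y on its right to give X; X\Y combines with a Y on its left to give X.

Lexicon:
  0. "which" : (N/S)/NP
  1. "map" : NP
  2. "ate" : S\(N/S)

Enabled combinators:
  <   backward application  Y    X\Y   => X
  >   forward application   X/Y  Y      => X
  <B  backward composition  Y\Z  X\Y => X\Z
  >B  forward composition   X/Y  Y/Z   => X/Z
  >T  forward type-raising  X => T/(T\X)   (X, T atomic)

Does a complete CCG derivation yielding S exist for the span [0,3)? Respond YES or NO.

YES

[0,3] S   <
  [0,2] N/S   >
    [0,1] "which" : (N/S)/NP
    [1,2] "map" : NP
  [2,3] "ate" : S\(N/S)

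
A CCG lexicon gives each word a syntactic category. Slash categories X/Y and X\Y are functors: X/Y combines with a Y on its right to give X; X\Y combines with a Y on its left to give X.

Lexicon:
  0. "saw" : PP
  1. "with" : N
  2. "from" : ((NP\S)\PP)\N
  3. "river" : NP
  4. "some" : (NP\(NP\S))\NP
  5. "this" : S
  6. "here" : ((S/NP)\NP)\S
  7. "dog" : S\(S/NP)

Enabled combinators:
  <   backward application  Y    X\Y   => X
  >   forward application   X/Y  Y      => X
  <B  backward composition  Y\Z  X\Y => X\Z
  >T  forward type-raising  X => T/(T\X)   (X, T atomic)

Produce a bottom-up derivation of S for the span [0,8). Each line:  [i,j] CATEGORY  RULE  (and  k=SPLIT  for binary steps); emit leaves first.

[0,8] S   <
  [0,5] NP   <
    [0,3] NP\S   <
      [0,1] "saw" : PP
      [1,3] (NP\S)\PP   <
        [1,2] "with" : N
        [2,3] "from" : ((NP\S)\PP)\N
    [3,5] NP\(NP\S)   <
      [3,4] "river" : NP
      [4,5] "some" : (NP\(NP\S))\NP
  [5,8] S\NP   <B
    [5,7] (S/NP)\NP   <
      [5,6] "this" : S
      [6,7] "here" : ((S/NP)\NP)\S
    [7,8] "dog" : S\(S/NP)

[0,1] PP  lex  "saw"
[1,2] N  lex  "with"
[2,3] ((NP\S)\PP)\N  lex  "from"
[1,3] (NP\S)\PP  <  k=2
[0,3] NP\S  <  k=1
[3,4] NP  lex  "river"
[4,5] (NP\(NP\S))\NP  lex  "some"
[3,5] NP\(NP\S)  <  k=4
[0,5] NP  <  k=3
[5,6] S  lex  "this"
[6,7] ((S/NP)\NP)\S  lex  "here"
[5,7] (S/NP)\NP  <  k=6
[7,8] S\(S/NP)  lex  "dog"
[5,8] S\NP  <B  k=7
[0,8] S  <  k=5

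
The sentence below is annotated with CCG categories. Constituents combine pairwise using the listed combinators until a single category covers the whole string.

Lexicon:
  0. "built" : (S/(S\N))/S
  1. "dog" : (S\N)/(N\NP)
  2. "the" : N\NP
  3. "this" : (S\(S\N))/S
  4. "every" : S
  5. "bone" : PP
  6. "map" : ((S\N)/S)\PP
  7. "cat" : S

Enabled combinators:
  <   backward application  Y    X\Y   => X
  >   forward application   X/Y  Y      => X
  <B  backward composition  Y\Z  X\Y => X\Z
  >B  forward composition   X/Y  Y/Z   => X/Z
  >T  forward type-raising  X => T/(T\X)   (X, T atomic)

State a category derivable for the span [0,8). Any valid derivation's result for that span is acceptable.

[0,8] S   >
  [0,5] S/(S\N)   >
    [0,1] "built" : (S/(S\N))/S
    [1,5] S   <
      [1,3] S\N   >
        [1,2] "dog" : (S\N)/(N\NP)
        [2,3] "the" : N\NP
      [3,5] S\(S\N)   >
        [3,4] "this" : (S\(S\N))/S
        [4,5] "every" : S
  [5,8] S\N   >
    [5,7] (S\N)/S   <
      [5,6] "bone" : PP
      [6,7] "map" : ((S\N)/S)\PP
    [7,8] "cat" : S

S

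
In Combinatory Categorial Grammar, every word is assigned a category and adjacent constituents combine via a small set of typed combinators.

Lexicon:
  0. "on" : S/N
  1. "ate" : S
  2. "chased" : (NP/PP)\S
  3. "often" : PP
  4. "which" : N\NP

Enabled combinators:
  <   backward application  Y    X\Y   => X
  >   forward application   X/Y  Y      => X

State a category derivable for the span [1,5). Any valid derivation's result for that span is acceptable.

[0,5] S   >
  [0,1] "on" : S/N
  [1,5] N   <
    [1,4] NP   >
      [1,3] NP/PP   <
        [1,2] "ate" : S
        [2,3] "chased" : (NP/PP)\S
      [3,4] "often" : PP
    [4,5] "which" : N\NP

N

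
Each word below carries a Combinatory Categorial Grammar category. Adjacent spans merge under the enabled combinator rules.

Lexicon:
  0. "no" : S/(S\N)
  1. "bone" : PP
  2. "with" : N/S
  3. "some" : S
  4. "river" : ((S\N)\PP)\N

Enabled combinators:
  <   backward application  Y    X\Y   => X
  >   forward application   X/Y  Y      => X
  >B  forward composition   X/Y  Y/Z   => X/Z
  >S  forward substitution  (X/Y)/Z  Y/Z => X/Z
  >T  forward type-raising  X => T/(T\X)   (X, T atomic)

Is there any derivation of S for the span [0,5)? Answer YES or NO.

YES

[0,5] S   >
  [0,1] "no" : S/(S\N)
  [1,5] S\N   <
    [1,2] "bone" : PP
    [2,5] (S\N)\PP   <
      [2,4] N   >
        [2,3] "with" : N/S
        [3,4] "some" : S
      [4,5] "river" : ((S\N)\PP)\N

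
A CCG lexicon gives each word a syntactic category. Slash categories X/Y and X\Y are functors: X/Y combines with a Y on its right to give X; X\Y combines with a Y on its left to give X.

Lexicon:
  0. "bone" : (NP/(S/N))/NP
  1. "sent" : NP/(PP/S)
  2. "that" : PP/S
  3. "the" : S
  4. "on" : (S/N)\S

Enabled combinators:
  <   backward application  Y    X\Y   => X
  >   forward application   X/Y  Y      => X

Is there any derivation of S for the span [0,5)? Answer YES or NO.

(NP/(S/N))/NP NP/(PP/S) PP/S S (S/N)\S
CKY chart[0,5] = {NP}; S ∉ chart

NO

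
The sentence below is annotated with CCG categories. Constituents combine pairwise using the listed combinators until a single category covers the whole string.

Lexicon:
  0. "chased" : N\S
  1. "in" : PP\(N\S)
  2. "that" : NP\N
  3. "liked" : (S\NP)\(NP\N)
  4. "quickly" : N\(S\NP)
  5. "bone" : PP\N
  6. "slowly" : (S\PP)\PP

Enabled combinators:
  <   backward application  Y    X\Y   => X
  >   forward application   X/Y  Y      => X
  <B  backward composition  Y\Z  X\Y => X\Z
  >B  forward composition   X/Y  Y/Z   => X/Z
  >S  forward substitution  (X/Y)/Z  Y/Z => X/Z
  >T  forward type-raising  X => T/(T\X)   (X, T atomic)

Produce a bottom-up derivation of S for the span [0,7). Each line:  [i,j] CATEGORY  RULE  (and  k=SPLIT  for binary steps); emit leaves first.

[0,7] S   <
  [0,2] PP   <
    [0,1] "chased" : N\S
    [1,2] "in" : PP\(N\S)
  [2,7] S\PP   <
    [2,6] PP   <
      [2,5] N   <
        [2,4] S\NP   <
          [2,3] "that" : NP\N
          [3,4] "liked" : (S\NP)\(NP\N)
        [4,5] "quickly" : N\(S\NP)
      [5,6] "bone" : PP\N
    [6,7] "slowly" : (S\PP)\PP

[0,1] N\S  lex  "chased"
[1,2] PP\(N\S)  lex  "in"
[0,2] PP  <  k=1
[2,3] NP\N  lex  "that"
[3,4] (S\NP)\(NP\N)  lex  "liked"
[2,4] S\NP  <  k=3
[4,5] N\(S\NP)  lex  "quickly"
[2,5] N  <  k=4
[5,6] PP\N  lex  "bone"
[2,6] PP  <  k=5
[6,7] (S\PP)\PP  lex  "slowly"
[2,7] S\PP  <  k=6
[0,7] S  <  k=2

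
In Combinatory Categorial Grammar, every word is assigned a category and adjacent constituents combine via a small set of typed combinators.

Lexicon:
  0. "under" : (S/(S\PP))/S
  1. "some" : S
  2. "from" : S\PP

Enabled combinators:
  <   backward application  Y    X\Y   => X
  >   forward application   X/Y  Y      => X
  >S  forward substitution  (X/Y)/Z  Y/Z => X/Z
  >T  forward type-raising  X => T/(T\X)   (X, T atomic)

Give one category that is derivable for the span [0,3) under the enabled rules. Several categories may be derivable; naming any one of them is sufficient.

S

[0,3] S   >
  [0,2] S/(S\PP)   >
    [0,1] "under" : (S/(S\PP))/S
    [1,2] "some" : S
  [2,3] "from" : S\PP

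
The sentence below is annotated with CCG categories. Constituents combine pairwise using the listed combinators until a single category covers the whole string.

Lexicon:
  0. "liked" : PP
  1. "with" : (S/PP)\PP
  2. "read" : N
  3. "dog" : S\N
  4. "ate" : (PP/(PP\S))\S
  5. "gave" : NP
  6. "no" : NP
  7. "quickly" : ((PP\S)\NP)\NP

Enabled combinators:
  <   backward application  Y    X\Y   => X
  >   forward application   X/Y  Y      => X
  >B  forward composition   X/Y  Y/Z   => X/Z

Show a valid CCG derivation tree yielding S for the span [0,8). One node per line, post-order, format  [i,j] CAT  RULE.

[0,8] S   >
  [0,2] S/PP   <
    [0,1] "liked" : PP
    [1,2] "with" : (S/PP)\PP
  [2,8] PP   >
    [2,5] PP/(PP\S)   <
      [2,4] S   <
        [2,3] "read" : N
        [3,4] "dog" : S\N
      [4,5] "ate" : (PP/(PP\S))\S
    [5,8] PP\S   <
      [5,6] "gave" : NP
      [6,8] (PP\S)\NP   <
        [6,7] "no" : NP
        [7,8] "quickly" : ((PP\S)\NP)\NP

[0,1] PP  lex  "liked"
[1,2] (S/PP)\PP  lex  "with"
[0,2] S/PP  <  k=1
[2,3] N  lex  "read"
[3,4] S\N  lex  "dog"
[2,4] S  <  k=3
[4,5] (PP/(PP\S))\S  lex  "ate"
[2,5] PP/(PP\S)  <  k=4
[5,6] NP  lex  "gave"
[6,7] NP  lex  "no"
[7,8] ((PP\S)\NP)\NP  lex  "quickly"
[6,8] (PP\S)\NP  <  k=7
[5,8] PP\S  <  k=6
[2,8] PP  >  k=5
[0,8] S  >  k=2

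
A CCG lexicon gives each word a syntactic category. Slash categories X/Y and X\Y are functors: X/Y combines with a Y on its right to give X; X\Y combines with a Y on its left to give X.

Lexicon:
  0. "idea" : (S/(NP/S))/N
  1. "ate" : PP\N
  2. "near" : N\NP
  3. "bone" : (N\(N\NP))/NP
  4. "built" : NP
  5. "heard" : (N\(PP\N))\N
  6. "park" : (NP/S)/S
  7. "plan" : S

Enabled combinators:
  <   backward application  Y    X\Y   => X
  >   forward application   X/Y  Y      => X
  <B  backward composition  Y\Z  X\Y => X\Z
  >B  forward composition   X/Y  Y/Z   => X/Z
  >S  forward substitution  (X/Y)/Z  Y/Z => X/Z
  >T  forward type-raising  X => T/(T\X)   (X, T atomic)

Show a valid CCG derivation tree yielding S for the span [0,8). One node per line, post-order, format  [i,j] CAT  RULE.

[0,1] (S/(NP/S))/N  lex  "idea"
[1,2] PP\N  lex  "ate"
[2,3] N\NP  lex  "near"
[3,4] (N\(N\NP))/NP  lex  "bone"
[4,5] NP  lex  "built"
[3,5] N\(N\NP)  >  k=4
[2,5] N  <  k=3
[5,6] (N\(PP\N))\N  lex  "heard"
[2,6] N\(PP\N)  <  k=5
[1,6] N  <  k=2
[0,6] S/(NP/S)  >  k=1
[6,7] (NP/S)/S  lex  "park"
[7,8] S  lex  "plan"
[6,8] NP/S  >  k=7
[0,8] S  >  k=6

[0,8] S   >
  [0,6] S/(NP/S)   >
    [0,1] "idea" : (S/(NP/S))/N
    [1,6] N   <
      [1,2] "ate" : PP\N
      [2,6] N\(PP\N)   <
        [2,5] N   <
          [2,3] "near" : N\NP
          [3,5] N\(N\NP)   >
            [3,4] "bone" : (N\(N\NP))/NP
            [4,5] "built" : NP
        [5,6] "heard" : (N\(PP\N))\N
  [6,8] NP/S   >
    [6,7] "park" : (NP/S)/S
    [7,8] "plan" : S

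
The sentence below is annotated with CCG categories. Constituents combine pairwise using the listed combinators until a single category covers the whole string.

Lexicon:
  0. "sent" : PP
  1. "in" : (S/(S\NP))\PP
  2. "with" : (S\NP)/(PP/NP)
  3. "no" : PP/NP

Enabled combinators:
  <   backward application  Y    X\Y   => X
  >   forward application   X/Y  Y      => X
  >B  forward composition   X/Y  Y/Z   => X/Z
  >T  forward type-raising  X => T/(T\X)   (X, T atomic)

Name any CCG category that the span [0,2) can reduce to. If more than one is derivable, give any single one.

[0,4] S   >
  [0,2] S/(S\NP)   <
    [0,1] "sent" : PP
    [1,2] "in" : (S/(S\NP))\PP
  [2,4] S\NP   >
    [2,3] "with" : (S\NP)/(PP/NP)
    [3,4] "no" : PP/NP

S/(S\NP)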